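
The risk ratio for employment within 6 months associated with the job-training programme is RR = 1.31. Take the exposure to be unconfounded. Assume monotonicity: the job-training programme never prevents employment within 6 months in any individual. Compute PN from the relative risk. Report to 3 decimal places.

Under exogeneity and monotonicity, PN = (RR − 1) / RR = 1 − 1/RR.
PN = (1.31 − 1) / 1.31 = 0.31 / 1.31 ≈ 0.2366

PN ≈ 0.237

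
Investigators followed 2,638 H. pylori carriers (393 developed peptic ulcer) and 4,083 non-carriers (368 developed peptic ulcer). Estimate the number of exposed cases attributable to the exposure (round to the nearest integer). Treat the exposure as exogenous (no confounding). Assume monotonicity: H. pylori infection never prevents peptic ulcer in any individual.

p₁ = P(outcome | exposed) = 393/2638 = 0.14898
p₀ = P(outcome | unexposed) = 368/4083 = 0.09013
PN = (p₁ − p₀)/p₁ = (0.14898 − 0.09013) / 0.14898 ≈ 0.39501.
Attributable cases ≈ PN × (exposed cases) = 0.39501 × 393 ≈ 155.24.

about 155 cases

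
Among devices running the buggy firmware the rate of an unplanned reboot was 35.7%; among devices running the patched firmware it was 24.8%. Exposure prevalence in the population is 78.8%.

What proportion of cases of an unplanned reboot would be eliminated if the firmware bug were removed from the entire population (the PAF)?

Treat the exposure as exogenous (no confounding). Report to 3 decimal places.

p₁ = 0.357, p₀ = 0.248.
Overall risk P(Y=1) = π·p₁ + (1−π)·p₀ = 0.788×0.357 + 0.212×0.248 = 0.33389.
Under exogeneity, PAF = [P(Y=1) − p₀] / P(Y=1).
PAF = (0.33389 − 0.248) / 0.33389 ≈ 0.2572

PAF ≈ 0.257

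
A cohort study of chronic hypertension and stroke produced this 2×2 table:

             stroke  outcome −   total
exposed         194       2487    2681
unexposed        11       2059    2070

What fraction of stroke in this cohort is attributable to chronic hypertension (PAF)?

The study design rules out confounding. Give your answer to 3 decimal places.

p₁ = P(outcome | exposed) = 194/2681 = 0.072361
p₀ = P(outcome | unexposed) = 11/2070 = 0.005314
Exposure prevalence π = 2681/4751 = 0.5643; overall risk P(Y=1) = 0.043149.
Under exogeneity, PAF = [P(Y=1) − p₀]/P(Y=1).
PAF = (0.043149 − 0.005314) / 0.043149 ≈ 0.8768

PAF ≈ 0.877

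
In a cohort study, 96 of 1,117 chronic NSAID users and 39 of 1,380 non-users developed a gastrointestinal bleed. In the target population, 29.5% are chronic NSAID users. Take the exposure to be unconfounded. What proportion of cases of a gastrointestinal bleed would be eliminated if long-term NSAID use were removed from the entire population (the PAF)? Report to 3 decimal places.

p₁ = P(outcome | exposed) = 96/1117 = 0.085944
p₀ = P(outcome | unexposed) = 39/1380 = 0.028261
Overall risk P(Y=1) = π·p₁ + (1−π)·p₀ = 0.295×0.085944 + 0.705×0.028261 = 0.045278.
Under exogeneity, PAF = [P(Y=1) − p₀] / P(Y=1).
PAF = (0.045278 − 0.028261) / 0.045278 ≈ 0.3758

PAF ≈ 0.376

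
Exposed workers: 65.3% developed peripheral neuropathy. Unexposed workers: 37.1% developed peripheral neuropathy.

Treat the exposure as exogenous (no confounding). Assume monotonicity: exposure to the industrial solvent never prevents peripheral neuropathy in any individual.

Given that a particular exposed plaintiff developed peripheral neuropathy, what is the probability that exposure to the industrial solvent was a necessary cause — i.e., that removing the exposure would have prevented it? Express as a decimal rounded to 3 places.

p₁ = 0.653, p₀ = 0.371.
Under exogeneity and monotonicity, PN = (p₁ − p₀) / p₁.
PN = (0.653 − 0.371) / 0.653 = 0.282 / 0.653 ≈ 0.4319

PN ≈ 0.432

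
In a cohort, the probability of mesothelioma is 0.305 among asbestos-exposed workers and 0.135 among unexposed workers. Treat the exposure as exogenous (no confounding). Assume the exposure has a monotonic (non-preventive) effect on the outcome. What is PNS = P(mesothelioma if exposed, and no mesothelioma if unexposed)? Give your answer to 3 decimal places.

Let p₁ = 0.305, p₀ = 0.135.
Under exogeneity and monotonicity, PNS = p₁ − p₀.
PNS = 0.305 − 0.135 = 0.17

PNS ≈ 0.170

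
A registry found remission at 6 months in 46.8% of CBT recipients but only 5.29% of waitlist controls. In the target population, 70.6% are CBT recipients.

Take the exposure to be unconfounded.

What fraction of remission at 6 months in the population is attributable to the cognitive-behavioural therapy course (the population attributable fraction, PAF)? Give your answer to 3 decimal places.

p₁ = 0.468, p₀ = 0.0529.
Overall risk P(Y=1) = π·p₁ + (1−π)·p₀ = 0.706×0.468 + 0.294×0.0529 = 0.34596.
Under exogeneity, PAF = [P(Y=1) − p₀] / P(Y=1).
PAF = (0.34596 − 0.0529) / 0.34596 ≈ 0.8471

PAF ≈ 0.847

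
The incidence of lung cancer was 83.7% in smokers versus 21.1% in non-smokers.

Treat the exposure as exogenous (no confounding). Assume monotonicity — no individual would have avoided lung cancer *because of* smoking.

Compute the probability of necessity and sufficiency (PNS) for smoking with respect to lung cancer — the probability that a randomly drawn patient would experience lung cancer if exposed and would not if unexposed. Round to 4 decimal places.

p₁ = 0.837, p₀ = 0.211.
Under exogeneity and monotonicity, PNS = p₁ − p₀.
PNS = 0.837 − 0.211 = 0.626

PNS ≈ 0.6260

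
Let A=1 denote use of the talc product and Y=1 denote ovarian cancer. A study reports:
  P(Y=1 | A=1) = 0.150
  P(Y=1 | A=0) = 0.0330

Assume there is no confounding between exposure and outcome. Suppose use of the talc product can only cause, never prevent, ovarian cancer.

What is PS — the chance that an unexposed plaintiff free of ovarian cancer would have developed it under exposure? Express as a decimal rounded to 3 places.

Let p₁ = 0.15, p₀ = 0.033.
Under exogeneity and monotonicity, PS = (p₁ − p₀) / (1 − p₀).
PS = (0.15 − 0.033) / (1 − 0.033) = 0.117 / 0.967 ≈ 0.1210

PS ≈ 0.121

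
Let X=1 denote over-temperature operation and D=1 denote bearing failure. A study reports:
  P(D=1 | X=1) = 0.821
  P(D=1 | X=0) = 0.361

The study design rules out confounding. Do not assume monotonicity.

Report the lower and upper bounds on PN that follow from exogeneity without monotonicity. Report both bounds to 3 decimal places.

0.560 ≤ PN ≤ 0.778

Let p₁ = 0.821, p₀ = 0.361.
Under exogeneity alone the bounds on PN are max{0,(p₁−p₀)/p₁} ≤ PN ≤ min{1,(1−p₀)/p₁}.
  lower = (p₁ − p₀)/p₁ = 0.46 / 0.821 ≈ 0.5603
  upper = min{1, (1 − p₀)/p₁} = 0.639 / 0.821 ≈ 0.7783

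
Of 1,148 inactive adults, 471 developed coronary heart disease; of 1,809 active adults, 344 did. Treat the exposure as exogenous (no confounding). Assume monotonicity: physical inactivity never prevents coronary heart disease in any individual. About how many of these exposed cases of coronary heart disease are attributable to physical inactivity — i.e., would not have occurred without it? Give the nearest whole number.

about 253 cases

p₁ = P(outcome | exposed) = 471/1148 = 0.41028
p₀ = P(outcome | unexposed) = 344/1809 = 0.19016
PN = (p₁ − p₀)/p₁ = (0.41028 − 0.19016) / 0.41028 ≈ 0.53651.
Attributable cases ≈ PN × (exposed cases) = 0.53651 × 471 ≈ 252.70.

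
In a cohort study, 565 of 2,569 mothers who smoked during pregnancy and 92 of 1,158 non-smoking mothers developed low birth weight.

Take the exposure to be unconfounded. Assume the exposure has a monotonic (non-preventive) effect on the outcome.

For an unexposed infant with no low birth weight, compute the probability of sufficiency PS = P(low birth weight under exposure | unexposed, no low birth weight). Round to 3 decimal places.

PS ≈ 0.153

p₁ = P(outcome | exposed) = 565/2569 = 0.21993
p₀ = P(outcome | unexposed) = 92/1158 = 0.079447
Under exogeneity and monotonicity, PS = (p₁ − p₀) / (1 − p₀).
PS = (0.21993 − 0.079447) / (1 − 0.079447) = 0.14048 / 0.92055 ≈ 0.1526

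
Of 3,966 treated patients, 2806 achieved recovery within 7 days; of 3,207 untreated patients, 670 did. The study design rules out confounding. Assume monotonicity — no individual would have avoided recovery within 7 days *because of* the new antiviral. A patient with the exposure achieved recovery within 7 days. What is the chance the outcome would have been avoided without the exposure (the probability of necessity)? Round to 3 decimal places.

PN ≈ 0.705

p₁ = P(outcome | exposed) = 2806/3966 = 0.70751
p₀ = P(outcome | unexposed) = 670/3207 = 0.20892
Under exogeneity and monotonicity, PN = (p₁ − p₀) / p₁.
PN = (0.70751 − 0.20892) / 0.70751 = 0.4986 / 0.70751 ≈ 0.7047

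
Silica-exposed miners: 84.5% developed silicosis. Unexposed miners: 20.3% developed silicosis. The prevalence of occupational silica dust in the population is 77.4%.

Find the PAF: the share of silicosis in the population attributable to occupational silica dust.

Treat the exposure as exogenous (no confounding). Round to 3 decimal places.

PAF ≈ 0.710

p₁ = 0.845, p₀ = 0.203.
Overall risk P(Y=1) = π·p₁ + (1−π)·p₀ = 0.774×0.845 + 0.226×0.203 = 0.69991.
Under exogeneity, PAF = [P(Y=1) − p₀] / P(Y=1).
PAF = (0.69991 − 0.203) / 0.69991 ≈ 0.7100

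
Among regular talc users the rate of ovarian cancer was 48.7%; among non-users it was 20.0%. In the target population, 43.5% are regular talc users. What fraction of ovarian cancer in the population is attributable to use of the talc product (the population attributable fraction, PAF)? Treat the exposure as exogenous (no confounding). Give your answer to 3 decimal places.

PAF ≈ 0.384

p₁ = 0.487, p₀ = 0.2.
Overall risk P(Y=1) = π·p₁ + (1−π)·p₀ = 0.435×0.487 + 0.565×0.2 = 0.32484.
Under exogeneity, PAF = [P(Y=1) − p₀] / P(Y=1).
PAF = (0.32484 − 0.2) / 0.32484 ≈ 0.3843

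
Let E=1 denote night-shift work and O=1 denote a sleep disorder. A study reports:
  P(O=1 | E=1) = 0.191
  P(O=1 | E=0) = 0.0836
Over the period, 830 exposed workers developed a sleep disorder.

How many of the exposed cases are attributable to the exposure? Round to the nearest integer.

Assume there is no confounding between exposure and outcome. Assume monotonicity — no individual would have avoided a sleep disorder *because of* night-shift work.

Let p₁ = 0.191, p₀ = 0.0836.
PN = (p₁ − p₀)/p₁ = (0.191 − 0.0836) / 0.191 ≈ 0.56230.
Attributable cases ≈ PN × (exposed cases) = 0.56230 × 830 ≈ 466.71.

about 467 cases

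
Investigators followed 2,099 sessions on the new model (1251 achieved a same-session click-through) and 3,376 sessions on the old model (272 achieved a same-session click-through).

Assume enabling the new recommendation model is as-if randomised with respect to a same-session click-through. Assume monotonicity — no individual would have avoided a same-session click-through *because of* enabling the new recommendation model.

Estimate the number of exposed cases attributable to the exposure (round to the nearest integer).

about 1082 cases

p₁ = P(outcome | exposed) = 1251/2099 = 0.596
p₀ = P(outcome | unexposed) = 272/3376 = 0.080569
PN = (p₁ − p₀)/p₁ = (0.596 − 0.080569) / 0.596 ≈ 0.86482.
Attributable cases ≈ PN × (exposed cases) = 0.86482 × 1251 ≈ 1081.89.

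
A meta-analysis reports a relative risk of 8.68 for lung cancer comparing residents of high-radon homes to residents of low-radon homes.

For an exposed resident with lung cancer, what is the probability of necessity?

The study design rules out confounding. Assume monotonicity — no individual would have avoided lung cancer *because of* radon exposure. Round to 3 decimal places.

Under exogeneity and monotonicity, PN = (RR − 1) / RR = 1 − 1/RR.
PN = (8.68 − 1) / 8.68 = 7.68 / 8.68 ≈ 0.8848

PN ≈ 0.885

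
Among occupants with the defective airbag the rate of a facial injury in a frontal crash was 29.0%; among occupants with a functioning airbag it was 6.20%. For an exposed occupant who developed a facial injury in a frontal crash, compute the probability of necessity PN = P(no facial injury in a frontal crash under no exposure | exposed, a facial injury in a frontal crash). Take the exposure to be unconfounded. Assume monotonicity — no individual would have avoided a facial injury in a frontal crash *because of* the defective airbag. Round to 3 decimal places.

PN ≈ 0.786

p₁ = 0.29, p₀ = 0.062.
Under exogeneity and monotonicity, PN = (p₁ − p₀) / p₁.
PN = (0.29 − 0.062) / 0.29 = 0.228 / 0.29 ≈ 0.7862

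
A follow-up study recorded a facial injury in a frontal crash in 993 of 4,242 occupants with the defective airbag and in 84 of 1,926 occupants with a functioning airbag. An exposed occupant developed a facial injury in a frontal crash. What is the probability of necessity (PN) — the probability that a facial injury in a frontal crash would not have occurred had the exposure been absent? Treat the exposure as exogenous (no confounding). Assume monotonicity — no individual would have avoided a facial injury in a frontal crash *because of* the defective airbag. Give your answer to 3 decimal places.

PN ≈ 0.814

p₁ = P(outcome | exposed) = 993/4242 = 0.23409
p₀ = P(outcome | unexposed) = 84/1926 = 0.043614
Under exogeneity and monotonicity, PN = (p₁ − p₀) / p₁.
PN = (0.23409 − 0.043614) / 0.23409 = 0.19047 / 0.23409 ≈ 0.8137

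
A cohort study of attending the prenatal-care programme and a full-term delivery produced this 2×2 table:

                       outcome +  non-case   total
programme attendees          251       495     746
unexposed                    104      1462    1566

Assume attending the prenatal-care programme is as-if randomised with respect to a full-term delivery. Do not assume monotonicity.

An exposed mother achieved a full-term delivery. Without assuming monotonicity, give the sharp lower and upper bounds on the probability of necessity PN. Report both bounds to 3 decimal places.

0.803 ≤ PN ≤ 1.000

p₁ = P(outcome | exposed) = 251/746 = 0.33646
p₀ = P(outcome | unexposed) = 104/1566 = 0.066411
Under exogeneity alone the bounds on PN are max{0,(p₁−p₀)/p₁} ≤ PN ≤ min{1,(1−p₀)/p₁}.
  lower = (p₁ − p₀)/p₁ = 0.27005 / 0.33646 ≈ 0.8026
  upper = min{1, (1 − p₀)/p₁} = 0.93359 / 0.33646 ≈ 2.7747 → capped at 1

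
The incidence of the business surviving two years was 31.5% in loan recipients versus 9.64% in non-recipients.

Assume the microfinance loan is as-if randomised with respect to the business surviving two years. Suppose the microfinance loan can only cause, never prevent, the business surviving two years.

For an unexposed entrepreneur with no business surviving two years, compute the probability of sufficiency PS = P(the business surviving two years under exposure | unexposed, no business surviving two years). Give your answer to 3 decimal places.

PS ≈ 0.242

p₁ = 0.315, p₀ = 0.0964.
Under exogeneity and monotonicity, PS = (p₁ − p₀) / (1 − p₀).
PS = (0.315 − 0.0964) / (1 − 0.0964) = 0.2186 / 0.9036 ≈ 0.2419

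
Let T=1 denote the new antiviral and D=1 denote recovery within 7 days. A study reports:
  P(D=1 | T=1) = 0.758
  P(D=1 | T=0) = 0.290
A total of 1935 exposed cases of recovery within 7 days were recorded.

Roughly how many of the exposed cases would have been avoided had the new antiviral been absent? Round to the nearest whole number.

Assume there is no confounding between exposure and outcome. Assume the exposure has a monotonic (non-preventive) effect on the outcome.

Let p₁ = 0.758, p₀ = 0.29.
PN = (p₁ − p₀)/p₁ = (0.758 − 0.29) / 0.758 ≈ 0.61741.
Attributable cases ≈ PN × (exposed cases) = 0.61741 × 1935 ≈ 1194.70.

about 1195 cases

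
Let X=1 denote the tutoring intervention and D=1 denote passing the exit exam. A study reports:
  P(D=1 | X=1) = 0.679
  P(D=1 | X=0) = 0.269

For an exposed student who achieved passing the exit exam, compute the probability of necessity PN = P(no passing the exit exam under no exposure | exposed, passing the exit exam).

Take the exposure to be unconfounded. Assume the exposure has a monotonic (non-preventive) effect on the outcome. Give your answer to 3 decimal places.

PN ≈ 0.604

Let p₁ = 0.679, p₀ = 0.269.
Under exogeneity and monotonicity, PN = (p₁ − p₀) / p₁.
PN = (0.679 − 0.269) / 0.679 = 0.41 / 0.679 ≈ 0.6038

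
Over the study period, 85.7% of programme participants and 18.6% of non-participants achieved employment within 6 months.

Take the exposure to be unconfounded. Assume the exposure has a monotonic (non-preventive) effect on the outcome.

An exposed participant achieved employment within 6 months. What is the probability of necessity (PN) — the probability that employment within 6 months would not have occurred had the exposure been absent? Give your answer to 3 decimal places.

PN ≈ 0.783

p₁ = 0.857, p₀ = 0.186.
Under exogeneity and monotonicity, PN = (p₁ − p₀) / p₁.
PN = (0.857 − 0.186) / 0.857 = 0.671 / 0.857 ≈ 0.7830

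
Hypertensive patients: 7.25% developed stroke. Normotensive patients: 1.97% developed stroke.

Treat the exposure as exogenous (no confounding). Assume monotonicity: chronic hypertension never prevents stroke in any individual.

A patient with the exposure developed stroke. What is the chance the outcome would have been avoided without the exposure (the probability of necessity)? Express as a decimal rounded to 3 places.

p₁ = 0.0725, p₀ = 0.0197.
Under exogeneity and monotonicity, PN = (p₁ − p₀) / p₁.
PN = (0.0725 − 0.0197) / 0.0725 = 0.0528 / 0.0725 ≈ 0.7283

PN ≈ 0.728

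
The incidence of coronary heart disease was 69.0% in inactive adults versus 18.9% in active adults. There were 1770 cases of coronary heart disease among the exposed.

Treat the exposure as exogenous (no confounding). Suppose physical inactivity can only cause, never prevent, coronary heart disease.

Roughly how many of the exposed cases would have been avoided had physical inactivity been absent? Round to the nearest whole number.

about 1285 cases

p₁ = 0.69, p₀ = 0.189.
PN = (p₁ − p₀)/p₁ = (0.69 − 0.189) / 0.69 ≈ 0.72609.
Attributable cases ≈ PN × (exposed cases) = 0.72609 × 1770 ≈ 1285.17.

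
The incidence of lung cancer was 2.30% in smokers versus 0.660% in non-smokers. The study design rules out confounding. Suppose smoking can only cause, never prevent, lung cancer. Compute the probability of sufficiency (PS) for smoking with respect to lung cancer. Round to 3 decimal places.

p₁ = 0.023, p₀ = 0.0066.
Under exogeneity and monotonicity, PS = (p₁ − p₀) / (1 − p₀).
PS = (0.023 − 0.0066) / (1 − 0.0066) = 0.0164 / 0.9934 ≈ 0.0165

PS ≈ 0.017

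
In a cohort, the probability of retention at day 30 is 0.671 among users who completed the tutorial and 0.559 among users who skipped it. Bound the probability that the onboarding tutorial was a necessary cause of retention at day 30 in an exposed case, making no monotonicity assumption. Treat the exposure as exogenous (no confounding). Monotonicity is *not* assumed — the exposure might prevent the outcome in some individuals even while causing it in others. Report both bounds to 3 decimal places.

0.167 ≤ PN ≤ 0.657

Let p₁ = 0.671, p₀ = 0.559.
Under exogeneity alone the bounds on PN are max{0,(p₁−p₀)/p₁} ≤ PN ≤ min{1,(1−p₀)/p₁}.
  lower = (p₁ − p₀)/p₁ = 0.112 / 0.671 ≈ 0.1669
  upper = min{1, (1 − p₀)/p₁} = 0.441 / 0.671 ≈ 0.6572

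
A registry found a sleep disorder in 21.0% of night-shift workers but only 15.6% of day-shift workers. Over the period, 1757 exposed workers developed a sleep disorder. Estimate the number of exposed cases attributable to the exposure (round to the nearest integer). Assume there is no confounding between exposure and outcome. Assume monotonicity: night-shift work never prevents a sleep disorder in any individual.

about 452 cases

p₁ = 0.21, p₀ = 0.156.
PN = (p₁ − p₀)/p₁ = (0.21 − 0.156) / 0.21 ≈ 0.25714.
Attributable cases ≈ PN × (exposed cases) = 0.25714 × 1757 ≈ 451.80.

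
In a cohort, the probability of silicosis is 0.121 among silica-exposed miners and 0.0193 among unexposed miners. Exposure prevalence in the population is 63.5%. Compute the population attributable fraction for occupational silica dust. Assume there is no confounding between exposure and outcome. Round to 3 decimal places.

PAF ≈ 0.770

Let p₁ = 0.121, p₀ = 0.0193.
Overall risk P(Y=1) = π·p₁ + (1−π)·p₀ = 0.635×0.121 + 0.365×0.0193 = 0.083879.
Under exogeneity, PAF = [P(Y=1) − p₀] / P(Y=1).
PAF = (0.083879 − 0.0193) / 0.083879 ≈ 0.7699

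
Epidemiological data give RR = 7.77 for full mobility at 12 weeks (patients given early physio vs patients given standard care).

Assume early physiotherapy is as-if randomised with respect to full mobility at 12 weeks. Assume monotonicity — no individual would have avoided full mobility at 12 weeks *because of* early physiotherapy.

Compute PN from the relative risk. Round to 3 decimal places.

PN ≈ 0.871

Under exogeneity and monotonicity, PN = (RR − 1) / RR = 1 − 1/RR.
PN = (7.77 − 1) / 7.77 = 6.77 / 7.77 ≈ 0.8713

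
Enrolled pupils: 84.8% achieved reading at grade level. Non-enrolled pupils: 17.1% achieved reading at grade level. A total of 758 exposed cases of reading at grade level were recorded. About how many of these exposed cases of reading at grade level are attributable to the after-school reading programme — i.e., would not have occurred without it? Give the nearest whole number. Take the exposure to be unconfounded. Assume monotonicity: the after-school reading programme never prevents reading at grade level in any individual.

p₁ = 0.848, p₀ = 0.171.
PN = (p₁ − p₀)/p₁ = (0.848 − 0.171) / 0.848 ≈ 0.79835.
Attributable cases ≈ PN × (exposed cases) = 0.79835 × 758 ≈ 605.15.

about 605 cases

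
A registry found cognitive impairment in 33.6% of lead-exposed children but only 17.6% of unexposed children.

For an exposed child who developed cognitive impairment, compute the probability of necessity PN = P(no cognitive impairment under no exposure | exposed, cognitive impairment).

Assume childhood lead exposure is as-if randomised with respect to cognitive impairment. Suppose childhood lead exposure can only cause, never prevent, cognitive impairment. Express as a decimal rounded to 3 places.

p₁ = 0.336, p₀ = 0.176.
Under exogeneity and monotonicity, PN = (p₁ − p₀) / p₁.
PN = (0.336 − 0.176) / 0.336 = 0.16 / 0.336 ≈ 0.4762

PN ≈ 0.476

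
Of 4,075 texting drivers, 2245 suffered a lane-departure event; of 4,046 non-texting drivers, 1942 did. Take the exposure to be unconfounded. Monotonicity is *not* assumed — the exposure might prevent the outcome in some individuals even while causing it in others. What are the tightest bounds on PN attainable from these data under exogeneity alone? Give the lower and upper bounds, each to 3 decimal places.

p₁ = P(outcome | exposed) = 2245/4075 = 0.55092
p₀ = P(outcome | unexposed) = 1942/4046 = 0.47998
Under exogeneity alone the bounds on PN are max{0,(p₁−p₀)/p₁} ≤ PN ≤ min{1,(1−p₀)/p₁}.
  lower = (p₁ − p₀)/p₁ = 0.07094 / 0.55092 ≈ 0.1288
  upper = min{1, (1 − p₀)/p₁} = 0.52002 / 0.55092 ≈ 0.9439

0.129 ≤ PN ≤ 0.944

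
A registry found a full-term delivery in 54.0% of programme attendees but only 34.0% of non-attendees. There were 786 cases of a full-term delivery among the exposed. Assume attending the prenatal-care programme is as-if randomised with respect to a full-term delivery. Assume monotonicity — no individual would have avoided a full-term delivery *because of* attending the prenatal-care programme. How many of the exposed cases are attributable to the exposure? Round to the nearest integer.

p₁ = 0.54, p₀ = 0.34.
PN = (p₁ − p₀)/p₁ = (0.54 − 0.34) / 0.54 ≈ 0.37037.
Attributable cases ≈ PN × (exposed cases) = 0.37037 × 786 ≈ 291.11.

about 291 cases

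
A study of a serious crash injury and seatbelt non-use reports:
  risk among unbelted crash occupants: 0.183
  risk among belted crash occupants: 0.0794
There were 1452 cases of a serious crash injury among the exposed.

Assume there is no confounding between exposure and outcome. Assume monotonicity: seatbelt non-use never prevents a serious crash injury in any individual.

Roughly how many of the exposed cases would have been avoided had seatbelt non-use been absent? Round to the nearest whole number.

about 822 cases

Let p₁ = 0.183, p₀ = 0.0794.
PN = (p₁ − p₀)/p₁ = (0.183 − 0.0794) / 0.183 ≈ 0.56612.
Attributable cases ≈ PN × (exposed cases) = 0.56612 × 1452 ≈ 822.01.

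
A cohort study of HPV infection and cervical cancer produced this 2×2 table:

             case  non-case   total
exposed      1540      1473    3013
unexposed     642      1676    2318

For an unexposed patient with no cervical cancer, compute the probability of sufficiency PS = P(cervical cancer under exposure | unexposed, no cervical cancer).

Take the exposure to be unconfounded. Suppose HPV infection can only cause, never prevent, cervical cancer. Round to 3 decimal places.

p₁ = P(outcome | exposed) = 1540/3013 = 0.51112
p₀ = P(outcome | unexposed) = 642/2318 = 0.27696
Under exogeneity and monotonicity, PS = (p₁ − p₀) / (1 − p₀).
PS = (0.51112 − 0.27696) / (1 − 0.27696) = 0.23416 / 0.72304 ≈ 0.3239

PS ≈ 0.324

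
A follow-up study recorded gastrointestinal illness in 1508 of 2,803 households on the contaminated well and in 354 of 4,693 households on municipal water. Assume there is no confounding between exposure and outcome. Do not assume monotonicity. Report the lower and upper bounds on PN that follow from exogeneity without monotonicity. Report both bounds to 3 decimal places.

0.860 ≤ PN ≤ 1.000

p₁ = P(outcome | exposed) = 1508/2803 = 0.538
p₀ = P(outcome | unexposed) = 354/4693 = 0.075431
Under exogeneity alone the bounds on PN are max{0,(p₁−p₀)/p₁} ≤ PN ≤ min{1,(1−p₀)/p₁}.
  lower = (p₁ − p₀)/p₁ = 0.46256 / 0.538 ≈ 0.8598
  upper = min{1, (1 − p₀)/p₁} = 0.92457 / 0.538 ≈ 1.7185 → capped at 1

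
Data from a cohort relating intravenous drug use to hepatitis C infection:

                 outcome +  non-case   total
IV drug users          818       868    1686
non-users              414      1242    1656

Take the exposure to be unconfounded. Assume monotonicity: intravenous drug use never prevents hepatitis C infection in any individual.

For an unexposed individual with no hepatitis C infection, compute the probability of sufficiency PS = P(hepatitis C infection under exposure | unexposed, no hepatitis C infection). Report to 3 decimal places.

p₁ = P(outcome | exposed) = 818/1686 = 0.48517
p₀ = P(outcome | unexposed) = 414/1656 = 0.25
Under exogeneity and monotonicity, PS = (p₁ − p₀)/(1 − p₀).
PS = (0.48517 − 0.25) / 0.75 ≈ 0.3136

PS ≈ 0.314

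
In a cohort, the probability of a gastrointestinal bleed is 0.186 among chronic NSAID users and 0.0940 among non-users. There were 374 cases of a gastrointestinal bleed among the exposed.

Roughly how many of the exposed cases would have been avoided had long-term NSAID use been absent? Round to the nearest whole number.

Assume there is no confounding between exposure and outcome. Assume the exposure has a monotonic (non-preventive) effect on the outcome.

about 185 cases

Let p₁ = 0.186, p₀ = 0.094.
PN = (p₁ − p₀)/p₁ = (0.186 − 0.094) / 0.186 ≈ 0.49462.
Attributable cases ≈ PN × (exposed cases) = 0.49462 × 374 ≈ 184.99.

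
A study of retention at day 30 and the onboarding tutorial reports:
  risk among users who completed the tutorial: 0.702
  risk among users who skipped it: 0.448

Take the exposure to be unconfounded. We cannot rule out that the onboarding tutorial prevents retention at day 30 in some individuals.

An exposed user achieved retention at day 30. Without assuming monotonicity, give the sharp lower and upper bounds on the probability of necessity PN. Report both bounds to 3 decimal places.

Let p₁ = 0.702, p₀ = 0.448.
Under exogeneity alone the bounds on PN are max{0,(p₁−p₀)/p₁} ≤ PN ≤ min{1,(1−p₀)/p₁}.
  lower = (p₁ − p₀)/p₁ = 0.254 / 0.702 ≈ 0.3618
  upper = min{1, (1 − p₀)/p₁} = 0.552 / 0.702 ≈ 0.7863

0.362 ≤ PN ≤ 0.786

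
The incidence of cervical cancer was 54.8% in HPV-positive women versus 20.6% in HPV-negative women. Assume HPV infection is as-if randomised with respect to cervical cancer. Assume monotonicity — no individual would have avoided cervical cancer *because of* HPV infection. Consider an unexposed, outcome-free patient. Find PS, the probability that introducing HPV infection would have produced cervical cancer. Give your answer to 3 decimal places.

p₁ = 0.548, p₀ = 0.206.
Under exogeneity and monotonicity, PS = (p₁ − p₀) / (1 − p₀).
PS = (0.548 − 0.206) / (1 − 0.206) = 0.342 / 0.794 ≈ 0.4307

PS ≈ 0.431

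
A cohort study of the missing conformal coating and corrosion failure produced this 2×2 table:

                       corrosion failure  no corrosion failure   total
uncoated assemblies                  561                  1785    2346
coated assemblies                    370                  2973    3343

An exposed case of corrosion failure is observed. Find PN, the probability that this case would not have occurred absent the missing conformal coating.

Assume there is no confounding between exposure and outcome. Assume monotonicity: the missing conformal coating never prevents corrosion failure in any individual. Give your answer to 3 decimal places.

p₁ = P(outcome | exposed) = 561/2346 = 0.23913
p₀ = P(outcome | unexposed) = 370/3343 = 0.11068
Under exogeneity and monotonicity, PN = (p₁ − p₀) / p₁.
PN = (0.23913 − 0.11068) / 0.23913 = 0.12845 / 0.23913 ≈ 0.5372

PN ≈ 0.537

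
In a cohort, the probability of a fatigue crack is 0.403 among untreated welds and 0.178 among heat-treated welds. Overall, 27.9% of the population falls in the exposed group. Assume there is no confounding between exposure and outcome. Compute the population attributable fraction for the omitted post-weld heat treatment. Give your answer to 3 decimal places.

Let p₁ = 0.403, p₀ = 0.178.
Overall risk P(Y=1) = π·p₁ + (1−π)·p₀ = 0.279×0.403 + 0.721×0.178 = 0.24078.
Under exogeneity, PAF = [P(Y=1) − p₀] / P(Y=1).
PAF = (0.24078 − 0.178) / 0.24078 ≈ 0.2607

PAF ≈ 0.261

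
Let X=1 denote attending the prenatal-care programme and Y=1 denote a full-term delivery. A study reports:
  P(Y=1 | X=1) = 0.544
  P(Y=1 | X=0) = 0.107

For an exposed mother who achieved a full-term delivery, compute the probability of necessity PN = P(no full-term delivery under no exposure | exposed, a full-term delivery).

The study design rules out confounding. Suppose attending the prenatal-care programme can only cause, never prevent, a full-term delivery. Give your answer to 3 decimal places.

PN ≈ 0.803

Let p₁ = 0.544, p₀ = 0.107.
Under exogeneity and monotonicity, PN = (p₁ − p₀) / p₁.
PN = (0.544 − 0.107) / 0.544 = 0.437 / 0.544 ≈ 0.8033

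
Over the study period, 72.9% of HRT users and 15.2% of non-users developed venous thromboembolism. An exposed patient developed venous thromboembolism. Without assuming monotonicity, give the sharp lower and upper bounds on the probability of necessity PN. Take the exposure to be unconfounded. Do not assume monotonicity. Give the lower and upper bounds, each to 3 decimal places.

0.791 ≤ PN ≤ 1.000

p₁ = 0.729, p₀ = 0.152.
Under exogeneity alone the bounds on PN are max{0,(p₁−p₀)/p₁} ≤ PN ≤ min{1,(1−p₀)/p₁}.
  lower = (p₁ − p₀)/p₁ = 0.577 / 0.729 ≈ 0.7915
  upper = min{1, (1 − p₀)/p₁} = 0.848 / 0.729 ≈ 1.1632 → capped at 1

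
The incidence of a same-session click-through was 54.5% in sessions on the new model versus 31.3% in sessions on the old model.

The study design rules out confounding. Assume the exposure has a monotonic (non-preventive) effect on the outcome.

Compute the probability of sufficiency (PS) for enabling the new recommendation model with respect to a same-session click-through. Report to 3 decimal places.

p₁ = 0.545, p₀ = 0.313.
Under exogeneity and monotonicity, PS = (p₁ − p₀) / (1 − p₀).
PS = (0.545 − 0.313) / (1 − 0.313) = 0.232 / 0.687 ≈ 0.3377

PS ≈ 0.338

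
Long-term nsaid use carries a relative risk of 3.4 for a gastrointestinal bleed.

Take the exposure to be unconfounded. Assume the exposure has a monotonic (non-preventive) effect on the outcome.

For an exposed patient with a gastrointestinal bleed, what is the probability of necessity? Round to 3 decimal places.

PN ≈ 0.706

Under exogeneity and monotonicity, PN = (RR − 1) / RR = 1 − 1/RR.
PN = (3.4 − 1) / 3.4 = 2.4 / 3.4 ≈ 0.7059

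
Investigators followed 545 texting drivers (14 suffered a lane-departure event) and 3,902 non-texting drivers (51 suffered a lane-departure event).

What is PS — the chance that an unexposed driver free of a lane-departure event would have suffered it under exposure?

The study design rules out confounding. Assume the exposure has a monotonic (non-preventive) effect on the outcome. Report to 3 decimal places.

PS ≈ 0.013

p₁ = P(outcome | exposed) = 14/545 = 0.025688
p₀ = P(outcome | unexposed) = 51/3902 = 0.01307
Under exogeneity and monotonicity, PS = (p₁ − p₀) / (1 − p₀).
PS = (0.025688 − 0.01307) / (1 − 0.01307) = 0.012618 / 0.98693 ≈ 0.0128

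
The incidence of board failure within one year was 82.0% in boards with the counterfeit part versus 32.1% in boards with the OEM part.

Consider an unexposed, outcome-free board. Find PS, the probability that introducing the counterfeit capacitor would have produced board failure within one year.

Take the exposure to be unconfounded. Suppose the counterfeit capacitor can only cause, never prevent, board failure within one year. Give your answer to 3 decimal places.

p₁ = 0.82, p₀ = 0.321.
Under exogeneity and monotonicity, PS = (p₁ − p₀) / (1 − p₀).
PS = (0.82 − 0.321) / (1 − 0.321) = 0.499 / 0.679 ≈ 0.7349

PS ≈ 0.735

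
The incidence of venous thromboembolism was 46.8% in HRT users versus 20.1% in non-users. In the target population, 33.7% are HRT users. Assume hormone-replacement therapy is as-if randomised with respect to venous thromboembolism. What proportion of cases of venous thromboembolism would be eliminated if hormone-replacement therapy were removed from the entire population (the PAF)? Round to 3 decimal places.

PAF ≈ 0.309

p₁ = 0.468, p₀ = 0.201.
Overall risk P(Y=1) = π·p₁ + (1−π)·p₀ = 0.337×0.468 + 0.663×0.201 = 0.29098.
Under exogeneity, PAF = [P(Y=1) − p₀] / P(Y=1).
PAF = (0.29098 − 0.201) / 0.29098 ≈ 0.3092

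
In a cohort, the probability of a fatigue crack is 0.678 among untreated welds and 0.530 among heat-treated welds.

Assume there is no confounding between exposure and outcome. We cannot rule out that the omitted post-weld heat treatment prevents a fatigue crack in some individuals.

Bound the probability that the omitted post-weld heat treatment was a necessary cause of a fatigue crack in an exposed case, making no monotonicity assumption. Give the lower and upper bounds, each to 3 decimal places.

0.218 ≤ PN ≤ 0.693

Let p₁ = 0.678, p₀ = 0.53.
Under exogeneity alone the bounds on PN are max{0,(p₁−p₀)/p₁} ≤ PN ≤ min{1,(1−p₀)/p₁}.
  lower = (p₁ − p₀)/p₁ = 0.148 / 0.678 ≈ 0.2183
  upper = min{1, (1 − p₀)/p₁} = 0.47 / 0.678 ≈ 0.6932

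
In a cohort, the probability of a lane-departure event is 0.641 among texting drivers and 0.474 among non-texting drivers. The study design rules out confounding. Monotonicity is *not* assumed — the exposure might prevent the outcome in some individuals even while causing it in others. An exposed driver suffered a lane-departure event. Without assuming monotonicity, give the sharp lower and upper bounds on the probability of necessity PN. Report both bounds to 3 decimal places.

0.261 ≤ PN ≤ 0.821

Let p₁ = 0.641, p₀ = 0.474.
Under exogeneity alone the bounds on PN are max{0,(p₁−p₀)/p₁} ≤ PN ≤ min{1,(1−p₀)/p₁}.
  lower = (p₁ − p₀)/p₁ = 0.167 / 0.641 ≈ 0.2605
  upper = min{1, (1 − p₀)/p₁} = 0.526 / 0.641 ≈ 0.8206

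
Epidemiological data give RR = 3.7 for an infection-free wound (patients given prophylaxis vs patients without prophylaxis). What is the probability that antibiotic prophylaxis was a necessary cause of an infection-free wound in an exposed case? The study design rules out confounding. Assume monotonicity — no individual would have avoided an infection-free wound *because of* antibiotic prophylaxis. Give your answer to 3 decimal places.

PN ≈ 0.730

Under exogeneity and monotonicity, PN = (RR − 1) / RR = 1 − 1/RR.
PN = (3.7 − 1) / 3.7 = 2.7 / 3.7 ≈ 0.7297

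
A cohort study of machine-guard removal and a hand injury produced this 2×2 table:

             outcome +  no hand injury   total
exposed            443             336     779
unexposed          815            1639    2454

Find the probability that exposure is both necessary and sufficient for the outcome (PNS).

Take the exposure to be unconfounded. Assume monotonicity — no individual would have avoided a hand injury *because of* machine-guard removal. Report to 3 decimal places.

p₁ = P(outcome | exposed) = 443/779 = 0.56868
p₀ = P(outcome | unexposed) = 815/2454 = 0.33211
Under exogeneity and monotonicity, PNS = p₁ − p₀.
PNS = 0.56868 − 0.33211 = 0.23657

PNS ≈ 0.237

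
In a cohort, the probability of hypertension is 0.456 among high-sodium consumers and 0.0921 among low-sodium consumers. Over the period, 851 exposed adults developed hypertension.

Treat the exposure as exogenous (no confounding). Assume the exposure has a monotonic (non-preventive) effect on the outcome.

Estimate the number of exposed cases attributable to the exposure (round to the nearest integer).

about 679 cases

Let p₁ = 0.456, p₀ = 0.0921.
PN = (p₁ − p₀)/p₁ = (0.456 − 0.0921) / 0.456 ≈ 0.79803.
Attributable cases ≈ PN × (exposed cases) = 0.79803 × 851 ≈ 679.12.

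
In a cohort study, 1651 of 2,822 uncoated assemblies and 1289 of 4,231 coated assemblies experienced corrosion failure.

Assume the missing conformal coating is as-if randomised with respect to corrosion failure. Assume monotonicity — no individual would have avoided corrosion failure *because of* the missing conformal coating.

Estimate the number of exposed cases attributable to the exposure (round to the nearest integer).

about 791 cases

p₁ = P(outcome | exposed) = 1651/2822 = 0.58505
p₀ = P(outcome | unexposed) = 1289/4231 = 0.30466
PN = (p₁ − p₀)/p₁ = (0.58505 − 0.30466) / 0.58505 ≈ 0.47926.
Attributable cases ≈ PN × (exposed cases) = 0.47926 × 1651 ≈ 791.26.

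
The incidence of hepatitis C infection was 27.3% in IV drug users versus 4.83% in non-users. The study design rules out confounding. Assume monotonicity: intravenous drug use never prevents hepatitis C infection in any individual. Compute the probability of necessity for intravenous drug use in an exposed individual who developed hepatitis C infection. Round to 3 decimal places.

PN ≈ 0.823

p₁ = 0.273, p₀ = 0.0483.
Under exogeneity and monotonicity, PN = (p₁ − p₀) / p₁.
PN = (0.273 − 0.0483) / 0.273 = 0.2247 / 0.273 ≈ 0.8231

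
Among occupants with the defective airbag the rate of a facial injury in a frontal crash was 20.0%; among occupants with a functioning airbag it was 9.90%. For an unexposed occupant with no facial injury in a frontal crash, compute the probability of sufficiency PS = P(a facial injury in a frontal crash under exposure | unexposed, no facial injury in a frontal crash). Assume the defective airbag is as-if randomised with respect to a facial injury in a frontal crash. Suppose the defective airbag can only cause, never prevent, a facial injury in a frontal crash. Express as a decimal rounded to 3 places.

PS ≈ 0.112

p₁ = 0.2, p₀ = 0.099.
Under exogeneity and monotonicity, PS = (p₁ − p₀) / (1 − p₀).
PS = (0.2 − 0.099) / (1 − 0.099) = 0.101 / 0.901 ≈ 0.1121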